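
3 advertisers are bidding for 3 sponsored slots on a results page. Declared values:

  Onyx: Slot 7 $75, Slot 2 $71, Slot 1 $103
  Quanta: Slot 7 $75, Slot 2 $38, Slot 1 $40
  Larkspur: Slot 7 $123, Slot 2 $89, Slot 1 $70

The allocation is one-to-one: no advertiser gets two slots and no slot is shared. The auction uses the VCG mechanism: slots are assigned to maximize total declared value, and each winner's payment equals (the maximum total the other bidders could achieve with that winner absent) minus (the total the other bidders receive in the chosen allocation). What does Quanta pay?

Quanta pays $34.

Efficient allocation: Onyx→Slot 1 ($103), Quanta→Slot 7 ($75), Larkspur→Slot 2 ($89); total welfare W = $267.
Quanta receives Slot 7 at value $75, so the others get W − 75 = $192.
Without Quanta: best allocation of the remaining 2 bidders over all 3 slots is Onyx→Slot 1 ($103), Larkspur→Slot 7 ($123), total $226.
VCG payment = (others' best without Quanta) − (others' welfare with Quanta) = 226 − 192 = $34.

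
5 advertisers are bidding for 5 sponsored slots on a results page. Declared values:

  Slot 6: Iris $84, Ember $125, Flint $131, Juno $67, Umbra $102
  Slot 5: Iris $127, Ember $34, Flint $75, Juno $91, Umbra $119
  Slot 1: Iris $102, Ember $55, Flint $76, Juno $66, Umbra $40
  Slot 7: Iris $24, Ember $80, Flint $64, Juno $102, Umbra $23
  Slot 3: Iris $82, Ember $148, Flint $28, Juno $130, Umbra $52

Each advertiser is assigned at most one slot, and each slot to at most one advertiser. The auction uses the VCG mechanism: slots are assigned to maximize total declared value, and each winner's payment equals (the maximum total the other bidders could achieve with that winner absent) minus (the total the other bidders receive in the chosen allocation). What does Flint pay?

Flint pays $8.

Efficient allocation: Iris→Slot 1 ($102), Ember→Slot 3 ($148), Flint→Slot 6 ($131), Juno→Slot 7 ($102), Umbra→Slot 5 ($119); total welfare W = $602.
Flint receives Slot 6 at value $131, so the others get W − 131 = $471.
Without Flint: best allocation of the remaining 4 bidders over all 5 slots is Iris→Slot 5 ($127), Ember→Slot 3 ($148), Juno→Slot 7 ($102), Umbra→Slot 6 ($102), total $479.
VCG payment = (others' best without Flint) − (others' welfare with Flint) = 479 − 471 = $8.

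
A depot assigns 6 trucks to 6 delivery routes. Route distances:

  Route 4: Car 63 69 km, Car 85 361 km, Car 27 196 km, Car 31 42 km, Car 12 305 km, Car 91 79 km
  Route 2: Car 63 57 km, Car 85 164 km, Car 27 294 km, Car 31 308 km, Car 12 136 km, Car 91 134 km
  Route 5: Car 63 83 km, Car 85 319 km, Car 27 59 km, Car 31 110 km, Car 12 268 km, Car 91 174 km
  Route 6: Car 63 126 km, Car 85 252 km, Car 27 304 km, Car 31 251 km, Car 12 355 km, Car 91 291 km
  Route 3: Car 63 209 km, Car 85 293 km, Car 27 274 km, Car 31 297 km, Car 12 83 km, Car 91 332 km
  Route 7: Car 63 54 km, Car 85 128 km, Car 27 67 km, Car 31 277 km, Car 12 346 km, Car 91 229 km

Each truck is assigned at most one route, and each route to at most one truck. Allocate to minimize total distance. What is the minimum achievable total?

Minimum total: 572 km

Optimal: Car 63→Route 6 (126 km), Car 85→Route 7 (128 km), Car 27→Route 5 (59 km), Car 31→Route 4 (42 km), Car 12→Route 3 (83 km), Car 91→Route 2 (134 km) — total 126+128+59+42+83+134 = 572 km.
Min-entry greedy (repeatedly take the single cheapest remaining cell) gives 624 km, worse by 52.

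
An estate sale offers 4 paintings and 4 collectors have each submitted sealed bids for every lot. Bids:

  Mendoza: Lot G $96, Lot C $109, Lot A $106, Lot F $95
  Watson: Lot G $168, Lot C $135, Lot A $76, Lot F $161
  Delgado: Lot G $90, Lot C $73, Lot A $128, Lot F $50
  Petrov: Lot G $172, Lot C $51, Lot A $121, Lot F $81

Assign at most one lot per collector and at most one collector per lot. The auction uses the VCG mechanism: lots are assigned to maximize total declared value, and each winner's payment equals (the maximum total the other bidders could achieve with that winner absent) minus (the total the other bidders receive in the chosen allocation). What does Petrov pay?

Efficient allocation: Mendoza→Lot C ($109), Watson→Lot F ($161), Delgado→Lot A ($128), Petrov→Lot G ($172); total welfare W = $570.
Petrov receives Lot G at value $172, so the others get W − 172 = $398.
Without Petrov: best allocation of the remaining 3 bidders over all 4 lots is Mendoza→Lot C ($109), Watson→Lot G ($168), Delgado→Lot A ($128), total $405.
VCG payment = (others' best without Petrov) − (others' welfare with Petrov) = 405 − 398 = $7.

Petrov pays $7.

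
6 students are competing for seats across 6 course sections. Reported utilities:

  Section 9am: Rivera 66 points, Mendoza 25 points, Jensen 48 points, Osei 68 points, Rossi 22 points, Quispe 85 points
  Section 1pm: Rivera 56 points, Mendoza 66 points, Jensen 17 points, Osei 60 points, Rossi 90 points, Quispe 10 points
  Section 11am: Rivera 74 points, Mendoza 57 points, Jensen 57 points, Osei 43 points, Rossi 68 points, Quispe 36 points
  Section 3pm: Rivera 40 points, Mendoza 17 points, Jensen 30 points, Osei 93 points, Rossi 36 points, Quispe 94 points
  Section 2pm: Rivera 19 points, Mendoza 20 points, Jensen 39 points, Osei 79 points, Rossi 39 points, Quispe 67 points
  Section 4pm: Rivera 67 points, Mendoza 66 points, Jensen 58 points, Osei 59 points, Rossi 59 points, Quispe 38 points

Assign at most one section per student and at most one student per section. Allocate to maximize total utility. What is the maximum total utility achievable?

Max total: 452 points

This is a one-to-one assignment (maximum-weight bipartite matching).
Optimal: Rivera→Section 9am (66 points), Mendoza→Section 4pm (66 points), Jensen→Section 11am (57 points), Osei→Section 2pm (79 points), Rossi→Section 1pm (90 points), Quispe→Section 3pm (94 points) — total 66+66+57+79+90+94 = 452 points.
No other one-to-one assignment exceeds 452 points.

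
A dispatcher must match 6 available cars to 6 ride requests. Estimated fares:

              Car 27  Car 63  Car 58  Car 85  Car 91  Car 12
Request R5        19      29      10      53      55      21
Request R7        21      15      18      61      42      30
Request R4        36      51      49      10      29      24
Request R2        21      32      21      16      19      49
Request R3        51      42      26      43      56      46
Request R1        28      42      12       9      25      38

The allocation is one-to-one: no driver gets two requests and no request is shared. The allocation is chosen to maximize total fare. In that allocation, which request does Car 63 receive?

This is the linear assignment problem.
Optimal: Car 27→Request R3 ($51), Car 63→Request R1 ($42), Car 58→Request R4 ($49), Car 85→Request R7 ($61), Car 91→Request R5 ($55), Car 12→Request R2 ($49) — total 51+42+49+61+55+49 = $307.
Max-entry greedy (repeatedly take the single best remaining cell) gives $255, worse by 52.
Next-best assignment: Car 27→Request R3, Car 63→Request R2, Car 58→Request R4, Car 85→Request R7, Car 91→Request R5, Car 12→Request R1 = $286.
Car 63's own top request is Request R4 ($51), but forcing Car 63→Request R4 and reassigning the rest optimally gives only $279 — worse by 28.

Car 63 receives Request R1.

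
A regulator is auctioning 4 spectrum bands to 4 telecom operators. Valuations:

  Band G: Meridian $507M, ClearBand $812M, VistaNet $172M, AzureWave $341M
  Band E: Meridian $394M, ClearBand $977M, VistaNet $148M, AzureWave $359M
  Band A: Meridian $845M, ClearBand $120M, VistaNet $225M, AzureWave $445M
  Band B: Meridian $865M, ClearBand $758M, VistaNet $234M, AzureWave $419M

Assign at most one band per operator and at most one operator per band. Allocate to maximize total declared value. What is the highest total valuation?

Maximum total: $2459M

Treat this as an assignment problem: match each operator to one band.
Optimal: Meridian→Band B ($865M), ClearBand→Band E ($977M), VistaNet→Band G ($172M), AzureWave→Band A ($445M) — total 865+977+172+445 = $2459M.
Next-best assignment: Meridian→Band A, ClearBand→Band E, VistaNet→Band G, AzureWave→Band B = $2413M.
Swapping ClearBand↔AzureWave (ClearBand→Band A $120M, AzureWave→Band E $359M) loses 943.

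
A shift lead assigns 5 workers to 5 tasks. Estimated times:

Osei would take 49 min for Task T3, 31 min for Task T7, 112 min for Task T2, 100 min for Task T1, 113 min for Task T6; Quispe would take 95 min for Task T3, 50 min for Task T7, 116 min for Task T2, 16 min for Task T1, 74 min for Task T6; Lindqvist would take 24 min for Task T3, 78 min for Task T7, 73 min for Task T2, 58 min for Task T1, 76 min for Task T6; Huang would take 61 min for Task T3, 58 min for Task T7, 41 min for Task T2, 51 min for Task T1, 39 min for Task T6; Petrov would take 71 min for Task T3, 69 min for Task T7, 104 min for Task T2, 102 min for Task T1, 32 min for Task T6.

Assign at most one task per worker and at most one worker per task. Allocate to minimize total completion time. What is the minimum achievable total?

Min total: 144 min

Optimal: Osei→Task T7 (31 min), Quispe→Task T1 (16 min), Lindqvist→Task T3 (24 min), Huang→Task T2 (41 min), Petrov→Task T6 (32 min) — total 31+16+24+41+32 = 144 min.
Row-greedy (each worker in turn takes its cheapest remaining task) gives 214 min, worse by 70.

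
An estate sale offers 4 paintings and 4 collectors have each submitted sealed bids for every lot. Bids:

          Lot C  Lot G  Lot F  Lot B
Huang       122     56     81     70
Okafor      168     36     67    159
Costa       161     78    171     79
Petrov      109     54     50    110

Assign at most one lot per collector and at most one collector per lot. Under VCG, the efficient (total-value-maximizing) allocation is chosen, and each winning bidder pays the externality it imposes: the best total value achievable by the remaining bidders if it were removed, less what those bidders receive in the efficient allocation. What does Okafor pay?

Okafor pays $56.

Efficient allocation: Huang→Lot C ($122), Okafor→Lot B ($159), Costa→Lot F ($171), Petrov→Lot G ($54); total welfare W = $506.
Okafor receives Lot B at value $159, so the others get W − 159 = $347.
Without Okafor: best allocation of the remaining 3 bidders over all 4 lots is Huang→Lot C ($122), Costa→Lot F ($171), Petrov→Lot B ($110), total $403.
VCG payment = (others' best without Okafor) − (others' welfare with Okafor) = 403 − 347 = $56.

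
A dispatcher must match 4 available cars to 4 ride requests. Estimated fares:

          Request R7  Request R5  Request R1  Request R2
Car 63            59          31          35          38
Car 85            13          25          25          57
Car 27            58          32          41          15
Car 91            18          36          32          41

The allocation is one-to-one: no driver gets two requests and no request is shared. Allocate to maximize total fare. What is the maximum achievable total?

Treat this as an assignment problem: match each driver to one request.
Optimal: Car 63→Request R7 ($59), Car 85→Request R2 ($57), Car 27→Request R1 ($41), Car 91→Request R5 ($36) — total 59+57+41+36 = $193.
Every other assignment is strictly worse.

Maximum total: $193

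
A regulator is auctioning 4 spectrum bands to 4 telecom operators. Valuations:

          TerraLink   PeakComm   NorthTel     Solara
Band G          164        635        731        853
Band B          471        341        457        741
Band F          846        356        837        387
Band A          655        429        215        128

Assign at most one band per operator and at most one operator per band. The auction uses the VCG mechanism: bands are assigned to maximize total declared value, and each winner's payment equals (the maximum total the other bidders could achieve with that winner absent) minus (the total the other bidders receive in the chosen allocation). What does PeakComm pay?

PeakComm pays $112M.

Efficient allocation: TerraLink→Band A ($655M), PeakComm→Band G ($635M), NorthTel→Band F ($837M), Solara→Band B ($741M); total welfare W = $2868M.
PeakComm receives Band G at value $635M, so the others get W − 635 = $2233M.
Without PeakComm: best allocation of the remaining 3 bidders over all 4 bands is TerraLink→Band A ($655M), NorthTel→Band F ($837M), Solara→Band G ($853M), total $2345M.
VCG payment = (others' best without PeakComm) − (others' welfare with PeakComm) = 2345 − 2233 = $112M.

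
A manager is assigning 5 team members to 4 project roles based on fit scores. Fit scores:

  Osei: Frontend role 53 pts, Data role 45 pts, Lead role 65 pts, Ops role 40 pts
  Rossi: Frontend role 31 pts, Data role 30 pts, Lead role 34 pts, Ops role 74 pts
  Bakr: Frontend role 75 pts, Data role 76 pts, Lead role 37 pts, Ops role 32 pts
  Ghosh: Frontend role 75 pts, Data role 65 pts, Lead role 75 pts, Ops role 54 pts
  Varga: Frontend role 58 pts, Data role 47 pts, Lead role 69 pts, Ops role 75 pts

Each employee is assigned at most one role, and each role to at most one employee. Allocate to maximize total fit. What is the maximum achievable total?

Optimal: Ghosh→Frontend role (75 pts), Bakr→Data role (76 pts), Varga→Lead role (69 pts), Rossi→Ops role (74 pts) — total 75+76+69+74 = 294 pts.
Row-greedy (each employee in turn takes its best remaining role) gives 290 pts, worse by 4.
Checked against all permutations: 294 pts is optimal.

Maximum total: 294 pts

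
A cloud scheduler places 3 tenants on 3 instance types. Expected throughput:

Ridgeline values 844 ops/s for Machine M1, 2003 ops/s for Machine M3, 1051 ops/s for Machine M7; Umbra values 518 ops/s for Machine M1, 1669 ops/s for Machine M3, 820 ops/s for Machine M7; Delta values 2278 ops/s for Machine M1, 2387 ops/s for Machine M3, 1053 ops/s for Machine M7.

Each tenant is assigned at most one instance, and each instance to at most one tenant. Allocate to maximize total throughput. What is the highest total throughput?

Maximum total: 5101 ops/s

This is a one-to-one assignment (maximum-weight bipartite matching).
Optimal: Ridgeline→Machine M3 (2003 ops/s), Umbra→Machine M7 (820 ops/s), Delta→Machine M1 (2278 ops/s) — total 2003+820+2278 = 5101 ops/s.
Next-best assignment: Ridgeline→Machine M7, Umbra→Machine M3, Delta→Machine M1 = 4998 ops/s.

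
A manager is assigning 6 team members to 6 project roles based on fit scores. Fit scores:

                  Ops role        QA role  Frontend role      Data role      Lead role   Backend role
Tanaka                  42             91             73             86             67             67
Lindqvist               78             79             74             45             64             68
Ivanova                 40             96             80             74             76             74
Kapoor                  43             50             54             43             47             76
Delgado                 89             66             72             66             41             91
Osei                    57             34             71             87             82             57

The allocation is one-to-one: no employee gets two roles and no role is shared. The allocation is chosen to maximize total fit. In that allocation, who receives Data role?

This is a one-to-one assignment (maximum-weight bipartite matching).
Optimal: Tanaka→Data role (86 pts), Lindqvist→Frontend role (74 pts), Ivanova→QA role (96 pts), Kapoor→Backend role (76 pts), Delgado→Ops role (89 pts), Osei→Lead role (82 pts) — total 86+74+96+76+89+82 = 503 pts.
Row-greedy (each employee in turn takes its best remaining role) gives 473 pts, worse by 30.
No other one-to-one assignment exceeds 503 pts.
Tanaka's own top role is QA role (91 pts), but forcing Tanaka→QA role and reassigning the rest optimally gives only 493 pts — worse by 10.

Tanaka receives Data role.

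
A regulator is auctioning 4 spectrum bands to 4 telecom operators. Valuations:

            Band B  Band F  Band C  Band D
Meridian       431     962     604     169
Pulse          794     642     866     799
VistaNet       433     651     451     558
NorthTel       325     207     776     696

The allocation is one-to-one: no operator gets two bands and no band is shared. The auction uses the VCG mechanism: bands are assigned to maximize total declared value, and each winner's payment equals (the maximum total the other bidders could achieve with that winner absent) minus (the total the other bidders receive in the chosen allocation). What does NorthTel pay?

NorthTel pays $72M.

Efficient allocation: Meridian→Band F ($962M), Pulse→Band B ($794M), VistaNet→Band D ($558M), NorthTel→Band C ($776M); total welfare W = $3090M.
NorthTel receives Band C at value $776M, so the others get W − 776 = $2314M.
Without NorthTel: best allocation of the remaining 3 bidders over all 4 bands is Meridian→Band F ($962M), Pulse→Band C ($866M), VistaNet→Band D ($558M), total $2386M.
VCG payment = (others' best without NorthTel) − (others' welfare with NorthTel) = 2386 − 2314 = $72M.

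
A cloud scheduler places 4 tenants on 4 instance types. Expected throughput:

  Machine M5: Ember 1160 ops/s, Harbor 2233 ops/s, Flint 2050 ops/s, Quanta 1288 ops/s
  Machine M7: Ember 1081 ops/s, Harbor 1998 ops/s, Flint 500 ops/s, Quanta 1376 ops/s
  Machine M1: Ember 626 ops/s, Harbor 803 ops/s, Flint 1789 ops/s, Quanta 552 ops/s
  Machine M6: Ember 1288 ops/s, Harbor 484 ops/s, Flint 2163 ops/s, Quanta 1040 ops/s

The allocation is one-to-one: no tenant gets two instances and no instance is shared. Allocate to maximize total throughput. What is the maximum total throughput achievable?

This is a one-to-one assignment (maximum-weight bipartite matching).
Optimal: Ember→Machine M6 (1288 ops/s), Harbor→Machine M5 (2233 ops/s), Flint→Machine M1 (1789 ops/s), Quanta→Machine M7 (1376 ops/s) — total 1288+2233+1789+1376 = 6686 ops/s.
Next-best assignment: Ember→Machine M1, Harbor→Machine M5, Flint→Machine M6, Quanta→Machine M7 = 6398 ops/s.

Max total: 6686 ops/s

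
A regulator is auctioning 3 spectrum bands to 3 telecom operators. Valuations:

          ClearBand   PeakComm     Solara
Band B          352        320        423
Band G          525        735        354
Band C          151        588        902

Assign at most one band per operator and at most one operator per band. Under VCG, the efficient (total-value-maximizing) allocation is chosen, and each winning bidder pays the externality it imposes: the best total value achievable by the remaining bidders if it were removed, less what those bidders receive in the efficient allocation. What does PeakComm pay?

PeakComm pays $173M.

Efficient allocation: ClearBand→Band B ($352M), PeakComm→Band G ($735M), Solara→Band C ($902M); total welfare W = $1989M.
PeakComm receives Band G at value $735M, so the others get W − 735 = $1254M.
Without PeakComm: best allocation of the remaining 2 bidders over all 3 bands is ClearBand→Band G ($525M), Solara→Band C ($902M), total $1427M.
VCG payment = (others' best without PeakComm) − (others' welfare with PeakComm) = 1427 − 1254 = $173M.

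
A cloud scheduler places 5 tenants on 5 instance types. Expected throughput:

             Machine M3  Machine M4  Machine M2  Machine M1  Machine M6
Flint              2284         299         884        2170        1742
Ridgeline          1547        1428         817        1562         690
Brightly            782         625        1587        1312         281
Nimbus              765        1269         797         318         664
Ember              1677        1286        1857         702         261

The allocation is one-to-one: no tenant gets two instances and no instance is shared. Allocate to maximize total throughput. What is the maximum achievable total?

Maximum total: 7837 ops/s

Optimal: Flint→Machine M6 (1742 ops/s), Ridgeline→Machine M1 (1562 ops/s), Brightly→Machine M2 (1587 ops/s), Nimbus→Machine M4 (1269 ops/s), Ember→Machine M3 (1677 ops/s) — total 1742+1562+1587+1269+1677 = 7837 ops/s.
Column-greedy (each instance in turn goes to its best remaining tenant) gives 7545 ops/s, worse by 292.
Next-best assignment: Flint→Machine M6, Ridgeline→Machine M3, Brightly→Machine M1, Nimbus→Machine M4, Ember→Machine M2 = 7727 ops/s.
Checked against all permutations: 7837 ops/s is optimal.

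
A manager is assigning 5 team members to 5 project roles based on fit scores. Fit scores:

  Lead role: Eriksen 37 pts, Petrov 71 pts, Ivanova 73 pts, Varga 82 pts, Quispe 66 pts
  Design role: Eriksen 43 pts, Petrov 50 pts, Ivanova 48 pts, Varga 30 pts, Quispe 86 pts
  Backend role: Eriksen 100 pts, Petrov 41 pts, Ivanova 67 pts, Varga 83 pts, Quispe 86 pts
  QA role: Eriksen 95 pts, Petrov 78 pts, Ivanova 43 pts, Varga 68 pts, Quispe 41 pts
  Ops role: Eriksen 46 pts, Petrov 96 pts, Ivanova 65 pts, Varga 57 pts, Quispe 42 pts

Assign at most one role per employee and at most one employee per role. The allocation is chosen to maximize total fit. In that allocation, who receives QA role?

This is the linear assignment problem.
Optimal: Eriksen→QA role (95 pts), Petrov→Ops role (96 pts), Ivanova→Lead role (73 pts), Varga→Backend role (83 pts), Quispe→Design role (86 pts) — total 95+96+73+83+86 = 433 pts.
Column-greedy (each role in turn goes to its best remaining employee) gives 411 pts, worse by 22.
Eriksen's own top role is Backend role (100 pts), but forcing Eriksen→Backend role and reassigning the rest optimally gives only 423 pts — worse by 10.

Eriksen receives QA role.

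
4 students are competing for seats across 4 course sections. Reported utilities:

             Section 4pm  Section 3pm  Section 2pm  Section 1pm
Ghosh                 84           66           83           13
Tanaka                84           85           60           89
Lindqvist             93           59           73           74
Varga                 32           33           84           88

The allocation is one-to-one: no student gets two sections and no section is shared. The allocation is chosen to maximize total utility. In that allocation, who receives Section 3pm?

Treat this as an assignment problem: match each student to one section.
Optimal: Ghosh→Section 2pm (83 points), Tanaka→Section 3pm (85 points), Lindqvist→Section 4pm (93 points), Varga→Section 1pm (88 points) — total 83+85+93+88 = 349 points.
Next-best assignment: Ghosh→Section 3pm, Tanaka→Section 1pm, Lindqvist→Section 4pm, Varga→Section 2pm = 332 points.
Swapping Tanaka↔Ghosh (Tanaka→Section 2pm 60 points, Ghosh→Section 3pm 66 points) loses 42.
Checked against all permutations: 349 points is optimal.
Tanaka's own top section is Section 1pm (89 points), but forcing Tanaka→Section 1pm and reassigning the rest optimally gives only 332 points — worse by 17.

Tanaka receives Section 3pm.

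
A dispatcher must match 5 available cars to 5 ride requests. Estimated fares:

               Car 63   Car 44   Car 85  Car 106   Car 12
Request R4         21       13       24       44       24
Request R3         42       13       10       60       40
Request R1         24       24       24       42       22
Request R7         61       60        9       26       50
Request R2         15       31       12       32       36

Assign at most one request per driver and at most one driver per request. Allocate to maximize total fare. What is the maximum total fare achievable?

Maximum total: $206

This is a one-to-one assignment (maximum-weight bipartite matching).
Optimal: Car 63→Request R3 ($42), Car 44→Request R7 ($60), Car 85→Request R1 ($24), Car 106→Request R4 ($44), Car 12→Request R2 ($36) — total 42+60+24+44+36 = $206.
Max-entry greedy (repeatedly take the single best remaining cell) gives $205, worse by 1.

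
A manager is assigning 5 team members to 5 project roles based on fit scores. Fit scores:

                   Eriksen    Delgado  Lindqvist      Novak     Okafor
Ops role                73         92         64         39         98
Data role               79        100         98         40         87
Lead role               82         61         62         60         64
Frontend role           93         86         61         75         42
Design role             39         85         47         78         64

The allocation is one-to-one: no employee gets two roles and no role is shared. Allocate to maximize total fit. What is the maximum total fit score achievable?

Treat this as an assignment problem: match each employee to one role.
Optimal: Eriksen→Lead role (82 pts), Delgado→Frontend role (86 pts), Lindqvist→Data role (98 pts), Novak→Design role (78 pts), Okafor→Ops role (98 pts) — total 82+86+98+78+98 = 442 pts.
Column-greedy (each role in turn goes to its best remaining employee) gives 402 pts, worse by 40.
Every other assignment is strictly worse.

Max total: 442 pts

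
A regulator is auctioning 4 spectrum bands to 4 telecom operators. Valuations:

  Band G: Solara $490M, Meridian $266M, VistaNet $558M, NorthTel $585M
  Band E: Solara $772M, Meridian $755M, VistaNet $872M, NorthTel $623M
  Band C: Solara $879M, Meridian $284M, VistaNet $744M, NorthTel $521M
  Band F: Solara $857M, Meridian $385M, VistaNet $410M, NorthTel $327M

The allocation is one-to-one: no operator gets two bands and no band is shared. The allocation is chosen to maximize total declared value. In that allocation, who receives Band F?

This is a one-to-one assignment (maximum-weight bipartite matching).
Optimal: Solara→Band F ($857M), Meridian→Band E ($755M), VistaNet→Band C ($744M), NorthTel→Band G ($585M) — total 857+755+744+585 = $2941M.
Row-greedy (each operator in turn takes its best remaining band) gives $2519M, worse by 422.
Checked against all permutations: $2941M is optimal.
Solara's own top band is Band C ($879M), but forcing Solara→Band C and reassigning the rest optimally gives only $2721M — worse by 220.

Solara receives Band F.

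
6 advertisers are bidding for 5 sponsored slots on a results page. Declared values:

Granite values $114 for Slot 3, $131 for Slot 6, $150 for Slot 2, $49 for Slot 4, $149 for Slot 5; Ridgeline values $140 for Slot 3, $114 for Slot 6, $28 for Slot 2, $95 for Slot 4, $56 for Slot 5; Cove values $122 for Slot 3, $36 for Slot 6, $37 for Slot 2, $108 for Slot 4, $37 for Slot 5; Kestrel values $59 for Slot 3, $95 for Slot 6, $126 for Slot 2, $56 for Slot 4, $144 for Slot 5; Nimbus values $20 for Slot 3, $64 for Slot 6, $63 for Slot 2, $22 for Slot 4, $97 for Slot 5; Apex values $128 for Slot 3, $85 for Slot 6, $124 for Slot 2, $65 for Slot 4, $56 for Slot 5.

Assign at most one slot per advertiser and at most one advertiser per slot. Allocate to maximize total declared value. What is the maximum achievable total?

Max total: $647

Optimal: Ridgeline→Slot 3 ($140), Granite→Slot 6 ($131), Apex→Slot 2 ($124), Cove→Slot 4 ($108), Kestrel→Slot 5 ($144) — total 140+131+124+108+144 = $647.
Row-greedy (each advertiser in turn takes its best remaining slot) gives $606, worse by 41.
Next-best assignment: Apex→Slot 3, Ridgeline→Slot 6, Granite→Slot 2, Cove→Slot 4, Kestrel→Slot 5 = $644.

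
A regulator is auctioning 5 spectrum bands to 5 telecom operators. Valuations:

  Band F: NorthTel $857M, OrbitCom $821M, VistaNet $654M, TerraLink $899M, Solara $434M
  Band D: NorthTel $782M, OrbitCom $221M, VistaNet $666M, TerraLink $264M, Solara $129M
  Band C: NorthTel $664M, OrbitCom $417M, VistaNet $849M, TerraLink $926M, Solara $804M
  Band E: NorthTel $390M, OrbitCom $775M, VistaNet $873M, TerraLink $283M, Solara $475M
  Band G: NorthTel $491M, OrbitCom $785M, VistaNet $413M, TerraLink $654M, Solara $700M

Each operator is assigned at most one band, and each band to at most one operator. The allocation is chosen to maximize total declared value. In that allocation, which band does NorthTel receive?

NorthTel receives Band D.

This is the linear assignment problem.
Optimal: NorthTel→Band D ($782M), OrbitCom→Band G ($785M), VistaNet→Band E ($873M), TerraLink→Band F ($899M), Solara→Band C ($804M) — total 782+785+873+899+804 = $4143M.
NorthTel's own top band is Band F ($857M), but forcing NorthTel→Band F and reassigning the rest optimally gives only $3924M — worse by 219.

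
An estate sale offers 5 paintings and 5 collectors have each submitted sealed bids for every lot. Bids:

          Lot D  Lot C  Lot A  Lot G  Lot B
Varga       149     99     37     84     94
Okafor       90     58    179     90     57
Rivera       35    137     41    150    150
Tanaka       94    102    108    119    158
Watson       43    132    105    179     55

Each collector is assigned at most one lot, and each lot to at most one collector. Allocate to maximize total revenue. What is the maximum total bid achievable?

Maximum total: $802

Optimal: Varga→Lot D ($149), Okafor→Lot A ($179), Rivera→Lot C ($137), Tanaka→Lot B ($158), Watson→Lot G ($179) — total 149+179+137+158+179 = $802.
Row-greedy (each collector in turn takes its best remaining lot) gives $768, worse by 34.
Every other assignment is strictly worse.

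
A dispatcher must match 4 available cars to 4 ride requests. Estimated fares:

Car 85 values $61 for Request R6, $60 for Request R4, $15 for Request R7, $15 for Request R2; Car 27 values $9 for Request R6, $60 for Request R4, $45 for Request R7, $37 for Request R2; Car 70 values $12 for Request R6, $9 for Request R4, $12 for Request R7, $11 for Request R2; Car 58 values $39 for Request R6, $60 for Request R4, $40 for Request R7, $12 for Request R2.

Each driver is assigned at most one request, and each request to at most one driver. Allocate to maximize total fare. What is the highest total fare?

Maximum total: $177

This is the linear assignment problem.
Optimal: Car 85→Request R6 ($61), Car 27→Request R7 ($45), Car 70→Request R2 ($11), Car 58→Request R4 ($60) — total 61+45+11+60 = $177.
Max-entry greedy (repeatedly take the single best remaining cell) gives $172, worse by 5.
Next-best assignment: Car 85→Request R6, Car 27→Request R4, Car 70→Request R2, Car 58→Request R7 = $172.
No other one-to-one assignment exceeds $177.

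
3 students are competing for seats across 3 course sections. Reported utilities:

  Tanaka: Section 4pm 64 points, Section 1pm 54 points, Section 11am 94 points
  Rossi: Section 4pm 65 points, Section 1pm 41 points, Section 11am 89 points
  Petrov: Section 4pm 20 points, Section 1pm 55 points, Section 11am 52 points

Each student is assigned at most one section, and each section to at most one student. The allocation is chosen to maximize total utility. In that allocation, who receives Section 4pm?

This is a one-to-one assignment (maximum-weight bipartite matching).
Optimal: Tanaka→Section 11am (94 points), Rossi→Section 4pm (65 points), Petrov→Section 1pm (55 points) — total 94+65+55 = 214 points.
Rossi's own top section is Section 11am (89 points), but forcing Rossi→Section 11am and reassigning the rest optimally gives only 208 points — worse by 6.

Rossi receives Section 4pm.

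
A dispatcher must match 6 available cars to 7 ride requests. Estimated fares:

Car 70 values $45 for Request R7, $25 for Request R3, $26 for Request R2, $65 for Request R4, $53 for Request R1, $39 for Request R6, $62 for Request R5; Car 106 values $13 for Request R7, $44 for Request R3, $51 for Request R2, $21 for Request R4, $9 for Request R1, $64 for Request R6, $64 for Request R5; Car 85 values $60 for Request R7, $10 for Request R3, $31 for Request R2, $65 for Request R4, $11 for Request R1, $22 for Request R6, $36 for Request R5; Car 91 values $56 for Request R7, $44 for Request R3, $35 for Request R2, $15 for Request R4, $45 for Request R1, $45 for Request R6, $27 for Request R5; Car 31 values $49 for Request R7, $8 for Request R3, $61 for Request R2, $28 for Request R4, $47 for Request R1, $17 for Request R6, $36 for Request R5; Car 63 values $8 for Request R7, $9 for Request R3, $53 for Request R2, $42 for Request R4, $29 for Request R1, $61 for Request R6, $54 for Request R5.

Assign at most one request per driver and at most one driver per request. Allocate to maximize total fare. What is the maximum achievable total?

Max total: $360

Treat this as an assignment problem: match each driver to one request.
Optimal: Car 70→Request R1 ($53), Car 106→Request R5 ($64), Car 85→Request R4 ($65), Car 91→Request R7 ($56), Car 31→Request R2 ($61), Car 63→Request R6 ($61) — total 53+64+65+56+61+61 = $360.
Row-greedy (each driver in turn takes its best remaining request) gives $349, worse by 11.
Next-best assignment: Car 70→Request R4, Car 106→Request R5, Car 85→Request R7, Car 91→Request R1, Car 31→Request R2, Car 63→Request R6 = $356.
Swapping Car 91↔Car 70 (Car 91→Request R1 $45, Car 70→Request R7 $45) loses 19.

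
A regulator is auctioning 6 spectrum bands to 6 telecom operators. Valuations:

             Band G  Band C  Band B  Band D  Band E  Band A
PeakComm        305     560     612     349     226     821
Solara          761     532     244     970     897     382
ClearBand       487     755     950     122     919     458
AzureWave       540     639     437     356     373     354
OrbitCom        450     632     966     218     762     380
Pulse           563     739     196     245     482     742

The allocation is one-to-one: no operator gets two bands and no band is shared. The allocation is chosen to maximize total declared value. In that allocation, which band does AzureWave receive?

AzureWave receives Band G.

Optimal: PeakComm→Band A ($821M), Solara→Band D ($970M), ClearBand→Band E ($919M), AzureWave→Band G ($540M), OrbitCom→Band B ($966M), Pulse→Band C ($739M) — total 821+970+919+540+966+739 = $4955M.
Row-greedy (each operator in turn takes its best remaining band) gives $4705M, worse by 250.
Every other assignment is strictly worse.
AzureWave's own top band is Band C ($639M), but forcing AzureWave→Band C and reassigning the rest optimally gives only $4878M — worse by 77.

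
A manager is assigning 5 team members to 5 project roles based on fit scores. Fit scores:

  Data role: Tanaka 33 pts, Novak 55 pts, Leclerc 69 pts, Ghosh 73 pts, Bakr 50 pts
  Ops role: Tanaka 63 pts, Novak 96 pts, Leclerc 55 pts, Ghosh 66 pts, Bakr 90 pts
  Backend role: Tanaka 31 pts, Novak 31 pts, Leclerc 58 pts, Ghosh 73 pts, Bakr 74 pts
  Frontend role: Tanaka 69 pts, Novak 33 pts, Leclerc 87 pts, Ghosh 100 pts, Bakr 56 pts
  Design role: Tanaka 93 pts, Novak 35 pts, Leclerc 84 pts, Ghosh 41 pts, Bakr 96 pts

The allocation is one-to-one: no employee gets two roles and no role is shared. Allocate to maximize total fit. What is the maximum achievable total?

Max total: 432 pts

Optimal: Tanaka→Design role (93 pts), Novak→Ops role (96 pts), Leclerc→Data role (69 pts), Ghosh→Frontend role (100 pts), Bakr→Backend role (74 pts) — total 93+96+69+100+74 = 432 pts.
Row-greedy (each employee in turn takes its best remaining role) gives 423 pts, worse by 9.
Checked against all permutations: 432 pts is optimal.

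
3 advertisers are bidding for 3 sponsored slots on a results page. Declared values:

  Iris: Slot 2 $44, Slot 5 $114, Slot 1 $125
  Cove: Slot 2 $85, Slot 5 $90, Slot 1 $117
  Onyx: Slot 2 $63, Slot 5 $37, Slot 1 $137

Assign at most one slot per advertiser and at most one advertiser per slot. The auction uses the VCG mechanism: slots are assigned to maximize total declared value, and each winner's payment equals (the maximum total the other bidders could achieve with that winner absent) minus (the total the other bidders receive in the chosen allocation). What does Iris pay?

Iris pays $5.

Efficient allocation: Iris→Slot 5 ($114), Cove→Slot 2 ($85), Onyx→Slot 1 ($137); total welfare W = $336.
Iris receives Slot 5 at value $114, so the others get W − 114 = $222.
Without Iris: best allocation of the remaining 2 bidders over all 3 slots is Cove→Slot 5 ($90), Onyx→Slot 1 ($137), total $227.
VCG payment = (others' best without Iris) − (others' welfare with Iris) = 227 − 222 = $5.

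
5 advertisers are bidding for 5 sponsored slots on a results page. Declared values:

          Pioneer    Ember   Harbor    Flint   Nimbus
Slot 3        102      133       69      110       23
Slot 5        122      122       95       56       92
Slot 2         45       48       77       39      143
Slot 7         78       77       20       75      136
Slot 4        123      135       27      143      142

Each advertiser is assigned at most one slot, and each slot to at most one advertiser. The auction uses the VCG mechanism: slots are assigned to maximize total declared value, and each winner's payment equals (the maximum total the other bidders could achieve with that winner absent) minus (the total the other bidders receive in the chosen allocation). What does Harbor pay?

Efficient allocation: Pioneer→Slot 5 ($122), Ember→Slot 3 ($133), Harbor→Slot 2 ($77), Flint→Slot 4 ($143), Nimbus→Slot 7 ($136); total welfare W = $611.
Harbor receives Slot 2 at value $77, so the others get W − 77 = $534.
Without Harbor: best allocation of the remaining 4 bidders over all 5 slots is Pioneer→Slot 5 ($122), Ember→Slot 3 ($133), Flint→Slot 4 ($143), Nimbus→Slot 2 ($143), total $541.
VCG payment = (others' best without Harbor) − (others' welfare with Harbor) = 541 − 534 = $7.

Harbor pays $7.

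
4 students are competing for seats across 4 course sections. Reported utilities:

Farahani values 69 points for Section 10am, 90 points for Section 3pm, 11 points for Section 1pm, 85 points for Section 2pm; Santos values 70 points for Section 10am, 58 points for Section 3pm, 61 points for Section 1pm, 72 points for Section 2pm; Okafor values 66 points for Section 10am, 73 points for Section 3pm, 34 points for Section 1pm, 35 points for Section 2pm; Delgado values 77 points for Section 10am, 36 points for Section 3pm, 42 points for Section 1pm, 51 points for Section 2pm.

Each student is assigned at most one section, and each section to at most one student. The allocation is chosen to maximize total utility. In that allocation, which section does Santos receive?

This is the linear assignment problem.
Optimal: Farahani→Section 2pm (85 points), Santos→Section 1pm (61 points), Okafor→Section 3pm (73 points), Delgado→Section 10am (77 points) — total 85+61+73+77 = 296 points.
Column-greedy (each section in turn goes to its best remaining student) gives 263 points, worse by 33.
Next-best assignment: Farahani→Section 3pm, Santos→Section 2pm, Okafor→Section 1pm, Delgado→Section 10am = 273 points.
Every other assignment is strictly worse.
Santos's own top section is Section 2pm (72 points), but forcing Santos→Section 2pm and reassigning the rest optimally gives only 273 points — worse by 23.

Santos receives Section 1pm.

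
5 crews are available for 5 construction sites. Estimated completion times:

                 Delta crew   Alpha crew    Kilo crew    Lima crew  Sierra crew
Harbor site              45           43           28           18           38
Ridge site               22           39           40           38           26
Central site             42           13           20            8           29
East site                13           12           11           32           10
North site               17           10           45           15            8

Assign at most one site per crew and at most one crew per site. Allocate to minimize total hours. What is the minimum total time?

Min total: 72 hours

Optimal: Delta crew→Ridge site (22 hours), Alpha crew→Central site (13 hours), Kilo crew→East site (11 hours), Lima crew→Harbor site (18 hours), Sierra crew→North site (8 hours) — total 22+13+11+18+8 = 72 hours.
Row-greedy (each crew in turn takes its cheapest remaining site) gives 87 hours, worse by 15.
Swapping Alpha crew↔Lima crew (Alpha crew→Harbor site 43 hours, Lima crew→Central site 8 hours) adds 20.
No other one-to-one assignment undercuts 72 hours.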